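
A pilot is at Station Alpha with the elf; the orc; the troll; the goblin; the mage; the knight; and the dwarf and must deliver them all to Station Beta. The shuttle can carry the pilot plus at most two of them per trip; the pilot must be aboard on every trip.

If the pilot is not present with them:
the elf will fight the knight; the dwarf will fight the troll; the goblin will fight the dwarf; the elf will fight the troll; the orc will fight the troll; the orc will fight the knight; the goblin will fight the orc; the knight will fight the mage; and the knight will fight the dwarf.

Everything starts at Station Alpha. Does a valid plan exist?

No

Whatever the first load, the items left behind include a forbidden pair without the pilot. No opening move is safe, so no plan exists.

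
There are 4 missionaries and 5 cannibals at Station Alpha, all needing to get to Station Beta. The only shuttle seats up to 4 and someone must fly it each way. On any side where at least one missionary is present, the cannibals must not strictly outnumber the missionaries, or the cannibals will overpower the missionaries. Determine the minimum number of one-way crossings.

impossible

The cannibals already outnumber the missionaries at Station Alpha before anyone moves, so the starting position itself is disallowed.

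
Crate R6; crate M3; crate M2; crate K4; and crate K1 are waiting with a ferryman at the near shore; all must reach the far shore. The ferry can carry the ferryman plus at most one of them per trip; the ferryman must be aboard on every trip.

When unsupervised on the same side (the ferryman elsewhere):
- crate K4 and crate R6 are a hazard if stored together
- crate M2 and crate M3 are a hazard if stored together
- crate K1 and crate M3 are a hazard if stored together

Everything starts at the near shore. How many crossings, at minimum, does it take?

Whatever the first load, the items left behind include a forbidden pair without the ferryman. No opening move is safe, so no plan exists.

impossible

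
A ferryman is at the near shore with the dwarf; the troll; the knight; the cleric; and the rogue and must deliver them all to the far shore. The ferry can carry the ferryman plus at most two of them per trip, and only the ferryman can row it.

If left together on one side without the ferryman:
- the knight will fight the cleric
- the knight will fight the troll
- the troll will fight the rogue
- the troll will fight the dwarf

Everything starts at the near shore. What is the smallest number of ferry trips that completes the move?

5

Counting alone: the ferryman can take at most 2 across per trip to the far shore, so moving all 5 needs at least 3 loaded trips out, with a return between consecutive ones — at least 5 crossings.
The plan below uses exactly 5 crossings, so it is optimal:
1. Ferryman goes to the far shore with the knight and the troll.  [the near shore: the cleric, the dwarf, the rogue | the far shore: the knight, the troll]
2. Ferryman goes back to the near shore with the troll.  [the near shore: the cleric, the dwarf, the rogue, the troll | the far shore: the knight]
3. Ferryman goes to the far shore with the dwarf and the rogue.  [the near shore: the cleric, the troll | the far shore: the dwarf, the knight, the rogue]
4. Ferryman goes back to the near shore alone.  [the near shore: the cleric, the troll | the far shore: the dwarf, the knight, the rogue]
5. Ferryman goes to the far shore with the cleric and the troll.  [the near shore: — | the far shore: the cleric, the dwarf, the knight, the rogue, the troll]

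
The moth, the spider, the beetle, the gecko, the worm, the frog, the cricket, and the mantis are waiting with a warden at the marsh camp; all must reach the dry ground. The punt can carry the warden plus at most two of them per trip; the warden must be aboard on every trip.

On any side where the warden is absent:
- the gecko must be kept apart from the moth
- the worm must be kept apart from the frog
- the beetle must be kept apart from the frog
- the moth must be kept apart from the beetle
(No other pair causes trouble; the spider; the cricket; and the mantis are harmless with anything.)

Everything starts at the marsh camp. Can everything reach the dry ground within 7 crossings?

No

Counting alone: the warden can take at most 2 across per trip to the dry ground, so moving all 8 needs at least 4 loaded trips out, with a return between consecutive ones — at least 7 crossings.
The safety rule pushes this higher. Following every safe sequence of crossings, the most of the 8 that can be at the dry ground as the punt arrives there on crossing 7 is 7 — never all 8.
So the move cannot be finished within 7 crossings. (The shortest complete plan takes 9:)
1. Warden goes to the dry ground with the frog and the moth.
2. Warden goes back to the marsh camp alone.
3. Warden goes to the dry ground with the beetle and the spider.
4. Warden goes back to the marsh camp with the frog and the moth.
5. Warden goes to the dry ground with the gecko and the worm.
6. Warden goes back to the marsh camp alone.
7. Warden goes to the dry ground with the cricket and the mantis.
8. Warden goes back to the marsh camp alone.
9. Warden goes to the dry ground with the frog and the moth.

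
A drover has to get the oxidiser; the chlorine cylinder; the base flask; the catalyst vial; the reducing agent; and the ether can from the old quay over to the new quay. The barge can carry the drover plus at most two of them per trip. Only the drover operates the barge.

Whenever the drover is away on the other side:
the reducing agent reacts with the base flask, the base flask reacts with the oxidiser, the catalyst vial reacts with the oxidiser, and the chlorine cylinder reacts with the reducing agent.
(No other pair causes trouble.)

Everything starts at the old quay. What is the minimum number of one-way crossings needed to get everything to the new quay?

7

Counting alone: the drover can take at most 2 across per trip to the new quay, so moving all 6 needs at least 3 loaded trips out, with a return between consecutive ones — at least 5 crossings.
The safety rule pushes this higher. Following every safe sequence of crossings, the most of the 6 that can be at the new quay as the barge arrives there on crossing 5 is 5 — never all 6.
So no plan with fewer than 7 crossings exists, and this one achieves 7:
1. Drover goes to the new quay with the oxidiser and the reducing agent.  [the old quay: the base flask, the catalyst vial, the chlorine cylinder, the ether can | the new quay: the oxidiser, the reducing agent]
2. Drover goes back to the old quay alone.  [the old quay: the base flask, the catalyst vial, the chlorine cylinder, the ether can | the new quay: the oxidiser, the reducing agent]
3. Drover goes to the new quay with the base flask and the chlorine cylinder.  [the old quay: the catalyst vial, the ether can | the new quay: the base flask, the chlorine cylinder, the oxidiser, the reducing agent]
4. Drover goes back to the old quay with the oxidiser and the reducing agent.  [the old quay: the catalyst vial, the ether can, the oxidiser, the reducing agent | the new quay: the base flask, the chlorine cylinder]
5. Drover goes to the new quay with the catalyst vial and the ether can.  [the old quay: the oxidiser, the reducing agent | the new quay: the base flask, the catalyst vial, the chlorine cylinder, the ether can]
6. Drover goes back to the old quay alone.  [the old quay: the oxidiser, the reducing agent | the new quay: the base flask, the catalyst vial, the chlorine cylinder, the ether can]
7. Drover goes to the new quay with the oxidiser and the reducing agent.  [the old quay: — | the new quay: the base flask, the catalyst vial, the chlorine cylinder, the ether can, the oxidiser, the reducing agent]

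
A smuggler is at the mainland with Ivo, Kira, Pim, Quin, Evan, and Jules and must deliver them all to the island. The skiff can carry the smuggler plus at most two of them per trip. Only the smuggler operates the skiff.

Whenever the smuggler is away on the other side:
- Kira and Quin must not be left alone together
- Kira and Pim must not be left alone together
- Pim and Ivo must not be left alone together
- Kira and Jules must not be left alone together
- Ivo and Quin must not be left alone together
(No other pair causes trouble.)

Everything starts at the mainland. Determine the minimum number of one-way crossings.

7

Counting alone: the smuggler can take at most 2 across per trip to the island, so moving all 6 needs at least 3 loaded trips out, with a return between consecutive ones — at least 5 crossings.
The safety rule pushes this higher. Following every safe sequence of crossings, the most of the 6 that can be at the island as the skiff arrives there on crossing 5 is 5 — never all 6.
So no plan with fewer than 7 crossings exists, and this one achieves 7:
1. Smuggler goes to the island with Ivo and Kira.  [the mainland: Evan, Jules, Pim, Quin | the island: Ivo, Kira]
2. Smuggler goes back to the mainland alone.  [the mainland: Evan, Jules, Pim, Quin | the island: Ivo, Kira]
3. Smuggler goes to the island with Pim and Quin.  [the mainland: Evan, Jules | the island: Ivo, Kira, Pim, Quin]
4. Smuggler goes back to the mainland with Ivo and Kira.  [the mainland: Evan, Ivo, Jules, Kira | the island: Pim, Quin]
5. Smuggler goes to the island with Evan and Jules.  [the mainland: Ivo, Kira | the island: Evan, Jules, Pim, Quin]
6. Smuggler goes back to the mainland alone.  [the mainland: Ivo, Kira | the island: Evan, Jules, Pim, Quin]
7. Smuggler goes to the island with Ivo and Kira.  [the mainland: — | the island: Evan, Ivo, Jules, Kira, Pim, Quin]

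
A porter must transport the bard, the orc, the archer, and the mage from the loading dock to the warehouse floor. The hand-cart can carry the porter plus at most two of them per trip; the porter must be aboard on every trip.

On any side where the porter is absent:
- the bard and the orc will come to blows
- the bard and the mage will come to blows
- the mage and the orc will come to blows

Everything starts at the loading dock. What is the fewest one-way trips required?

5

Counting alone: the porter can take at most 2 across per trip to the warehouse floor, so moving all 4 needs at least 2 loaded trips out, with a return between consecutive ones — at least 3 crossings.
The safety rule pushes this higher. Following every safe sequence of crossings, the most of the 4 that can be at the warehouse floor as the hand-cart arrives there on crossing 3 is 3 — never all 4.
So no plan with fewer than 5 crossings exists, and this one achieves 5:
1. Porter goes to the warehouse floor with the bard and the orc.  [the loading dock: the archer, the mage | the warehouse floor: the bard, the orc]
2. Porter goes back to the loading dock with the bard.  [the loading dock: the archer, the bard, the mage | the warehouse floor: the orc]
3. Porter goes to the warehouse floor with the archer and the bard.  [the loading dock: the mage | the warehouse floor: the archer, the bard, the orc]
4. Porter goes back to the loading dock with the bard.  [the loading dock: the bard, the mage | the warehouse floor: the archer, the orc]
5. Porter goes to the warehouse floor with the bard and the mage.  [the loading dock: — | the warehouse floor: the archer, the bard, the mage, the orc]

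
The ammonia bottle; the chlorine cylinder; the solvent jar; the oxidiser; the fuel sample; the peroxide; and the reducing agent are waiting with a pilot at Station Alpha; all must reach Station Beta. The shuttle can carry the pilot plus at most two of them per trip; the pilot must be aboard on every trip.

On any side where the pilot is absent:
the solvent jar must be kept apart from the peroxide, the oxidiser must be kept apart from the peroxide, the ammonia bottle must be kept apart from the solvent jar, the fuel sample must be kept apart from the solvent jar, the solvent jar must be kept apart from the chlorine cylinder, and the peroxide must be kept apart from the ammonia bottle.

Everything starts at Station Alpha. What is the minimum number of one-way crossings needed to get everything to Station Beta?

11

Counting alone: the pilot can take at most 2 across per trip to Station Beta, so moving all 7 needs at least 4 loaded trips out, with a return between consecutive ones — at least 7 crossings.
The safety rule pushes this higher. Following every safe sequence of crossings, the most of the 7 that can be at Station Beta as the shuttle arrives there on crossings 7, 9 is 5, 6 respectively — never all 7.
So no plan with fewer than 11 crossings exists, and this one achieves 11:
1. Pilot goes to Station Beta with the peroxide and the solvent jar.
2. Pilot goes back to Station Alpha with the solvent jar.
3. Pilot goes to Station Beta with the chlorine cylinder and the solvent jar.
4. Pilot goes back to Station Alpha with the solvent jar.
5. Pilot goes to Station Beta with the ammonia bottle and the fuel sample.
6. Pilot goes back to Station Alpha with the ammonia bottle.
7. Pilot goes to Station Beta with the ammonia bottle and the oxidiser.
8. Pilot goes back to Station Alpha with the peroxide.
9. Pilot goes to Station Beta with the reducing agent and the solvent jar.
10. Pilot goes back to Station Alpha with the solvent jar.
11. Pilot goes to Station Beta with the peroxide and the solvent jar.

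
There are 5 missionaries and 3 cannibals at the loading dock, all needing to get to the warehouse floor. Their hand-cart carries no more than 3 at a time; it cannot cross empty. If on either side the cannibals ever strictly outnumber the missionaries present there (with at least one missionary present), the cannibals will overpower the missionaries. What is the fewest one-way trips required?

7

Counting alone: each trip to the warehouse floor takes at most 3 across and each return brings at least 1 back, so after t trips out (and t−1 returns) at most 3t − (t−1) of the 8 are across; that first reaches 8 at t = 4, so at least 7 crossings are needed.
The plan below uses exactly 7 crossings, so it is optimal:
1. 2 cannibals → the warehouse floor.  (the loading dock: 5M 1C; the warehouse floor: 0M 2C)
2. 1 cannibal ← the loading dock.  (the loading dock: 5M 2C; the warehouse floor: 0M 1C)
3. 2 missionaries and 1 cannibal → the warehouse floor.  (the loading dock: 3M 1C; the warehouse floor: 2M 2C)
4. 1 cannibal ← the loading dock.  (the loading dock: 3M 2C; the warehouse floor: 2M 1C)
5. 1 missionary and 2 cannibals → the warehouse floor.  (the loading dock: 2M 0C; the warehouse floor: 3M 3C)
6. 1 cannibal ← the loading dock.  (the loading dock: 2M 1C; the warehouse floor: 3M 2C)
7. 2 missionaries and 1 cannibal → the warehouse floor.  (the loading dock: 0M 0C; the warehouse floor: 5M 3C)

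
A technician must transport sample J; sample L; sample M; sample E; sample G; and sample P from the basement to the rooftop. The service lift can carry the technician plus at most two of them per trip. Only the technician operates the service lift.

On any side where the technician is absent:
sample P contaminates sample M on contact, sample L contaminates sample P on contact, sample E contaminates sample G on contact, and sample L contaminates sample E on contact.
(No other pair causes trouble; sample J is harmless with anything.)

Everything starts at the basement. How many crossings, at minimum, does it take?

7

Counting alone: the technician can take at most 2 across per trip to the rooftop, so moving all 6 needs at least 3 loaded trips out, with a return between consecutive ones — at least 5 crossings.
The safety rule pushes this higher. Following every safe sequence of crossings, the most of the 6 that can be at the rooftop as the service lift arrives there on crossing 5 is 5 — never all 6.
So no plan with fewer than 7 crossings exists, and this one achieves 7:
1. Technician goes to the rooftop with sample E and sample P.  [the basement: sample G, sample J, sample L, sample M | the rooftop: sample E, sample P]
2. Technician goes back to the basement alone.  [the basement: sample G, sample J, sample L, sample M | the rooftop: sample E, sample P]
3. Technician goes to the rooftop with sample J and sample L.  [the basement: sample G, sample M | the rooftop: sample E, sample J, sample L, sample P]
4. Technician goes back to the basement with sample E and sample P.  [the basement: sample E, sample G, sample M, sample P | the rooftop: sample J, sample L]
5. Technician goes to the rooftop with sample G and sample M.  [the basement: sample E, sample P | the rooftop: sample G, sample J, sample L, sample M]
6. Technician goes back to the basement alone.  [the basement: sample E, sample P | the rooftop: sample G, sample J, sample L, sample M]
7. Technician goes to the rooftop with sample E and sample P.  [the basement: — | the rooftop: sample E, sample G, sample J, sample L, sample M, sample P]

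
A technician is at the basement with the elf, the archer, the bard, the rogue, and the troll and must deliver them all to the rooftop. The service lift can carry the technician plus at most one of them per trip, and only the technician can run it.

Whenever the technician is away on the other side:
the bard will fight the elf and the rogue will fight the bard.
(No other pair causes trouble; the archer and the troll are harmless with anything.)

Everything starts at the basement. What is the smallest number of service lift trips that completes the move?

11

Counting alone: the technician can take at most 1 across per trip to the rooftop, so moving all 5 needs at least 5 loaded trips out, with a return between consecutive ones — at least 9 crossings.
The safety rule pushes this higher. Following every safe sequence of crossings, the most of the 5 that can be at the rooftop as the service lift arrives there on crossing 9 is 4 — never all 5.
So no plan with fewer than 11 crossings exists, and this one achieves 11:
1. Technician goes to the rooftop with the bard.  [the basement: the archer, the elf, the rogue, the troll | the rooftop: the bard]
2. Technician goes back to the basement alone.  [the basement: the archer, the elf, the rogue, the troll | the rooftop: the bard]
3. Technician goes to the rooftop with the elf.  [the basement: the archer, the rogue, the troll | the rooftop: the bard, the elf]
4. Technician goes back to the basement with the bard.  [the basement: the archer, the bard, the rogue, the troll | the rooftop: the elf]
5. Technician goes to the rooftop with the rogue.  [the basement: the archer, the bard, the troll | the rooftop: the elf, the rogue]
6. Technician goes back to the basement alone.  [the basement: the archer, the bard, the troll | the rooftop: the elf, the rogue]
7. Technician goes to the rooftop with the archer.  [the basement: the bard, the troll | the rooftop: the archer, the elf, the rogue]
8. Technician goes back to the basement alone.  [the basement: the bard, the troll | the rooftop: the archer, the elf, the rogue]
9. Technician goes to the rooftop with the troll.  [the basement: the bard | the rooftop: the archer, the elf, the rogue, the troll]
10. Technician goes back to the basement alone.  [the basement: the bard | the rooftop: the archer, the elf, the rogue, the troll]
11. Technician goes to the rooftop with the bard.  [the basement: — | the rooftop: the archer, the bard, the elf, the rogue, the troll]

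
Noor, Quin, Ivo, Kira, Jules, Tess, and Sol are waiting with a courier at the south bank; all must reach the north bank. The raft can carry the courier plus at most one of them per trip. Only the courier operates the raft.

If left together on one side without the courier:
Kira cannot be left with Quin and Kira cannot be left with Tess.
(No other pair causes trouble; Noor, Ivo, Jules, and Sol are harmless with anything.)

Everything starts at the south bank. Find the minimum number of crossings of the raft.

15

Counting alone: the courier can take at most 1 across per trip to the north bank, so moving all 7 needs at least 7 loaded trips out, with a return between consecutive ones — at least 13 crossings.
The safety rule pushes this higher. Following every safe sequence of crossings, the most of the 7 that can be at the north bank as the raft arrives there on crossing 13 is 6 — never all 7.
So no plan with fewer than 15 crossings exists, and this one achieves 15:
1. Courier goes to the north bank with Kira.  [the south bank: Ivo, Jules, Noor, Quin, Sol, Tess | the north bank: Kira]
2. Courier goes back to the south bank alone.  [the south bank: Ivo, Jules, Noor, Quin, Sol, Tess | the north bank: Kira]
3. Courier goes to the north bank with Noor.  [the south bank: Ivo, Jules, Quin, Sol, Tess | the north bank: Kira, Noor]
4. Courier goes back to the south bank alone.  [the south bank: Ivo, Jules, Quin, Sol, Tess | the north bank: Kira, Noor]
5. Courier goes to the north bank with Quin.  [the south bank: Ivo, Jules, Sol, Tess | the north bank: Kira, Noor, Quin]
6. Courier goes back to the south bank with Kira.  [the south bank: Ivo, Jules, Kira, Sol, Tess | the north bank: Noor, Quin]
7. Courier goes to the north bank with Tess.  [the south bank: Ivo, Jules, Kira, Sol | the north bank: Noor, Quin, Tess]
8. Courier goes back to the south bank alone.  [the south bank: Ivo, Jules, Kira, Sol | the north bank: Noor, Quin, Tess]
9. Courier goes to the north bank with Ivo.  [the south bank: Jules, Kira, Sol | the north bank: Ivo, Noor, Quin, Tess]
10. Courier goes back to the south bank alone.  [the south bank: Jules, Kira, Sol | the north bank: Ivo, Noor, Quin, Tess]
11. Courier goes to the north bank with Jules.  [the south bank: Kira, Sol | the north bank: Ivo, Jules, Noor, Quin, Tess]
12. Courier goes back to the south bank alone.  [the south bank: Kira, Sol | the north bank: Ivo, Jules, Noor, Quin, Tess]
13. Courier goes to the north bank with Sol.  [the south bank: Kira | the north bank: Ivo, Jules, Noor, Quin, Sol, Tess]
14. Courier goes back to the south bank alone.  [the south bank: Kira | the north bank: Ivo, Jules, Noor, Quin, Sol, Tess]
15. Courier goes to the north bank with Kira.  [the south bank: — | the north bank: Ivo, Jules, Kira, Noor, Quin, Sol, Tess]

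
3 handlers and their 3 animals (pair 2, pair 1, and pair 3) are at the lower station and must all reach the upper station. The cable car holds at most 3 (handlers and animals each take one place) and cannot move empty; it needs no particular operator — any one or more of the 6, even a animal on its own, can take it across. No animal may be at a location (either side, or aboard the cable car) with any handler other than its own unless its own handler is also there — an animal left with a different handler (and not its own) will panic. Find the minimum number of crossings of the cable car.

5

Counting alone: each trip to the upper station takes at most 3 across and each return brings at least 1 back, so after t trips out (and t−1 returns) at most 3t − (t−1) of the 6 are across; that first reaches 6 at t = 3, so at least 5 crossings are needed.
The plan below uses exactly 5 crossings, so it is optimal:
1. animal 2 and handler 2 cross → the upper station.
2. handler 2 crosses ← the lower station.
3. handler 1, handler 2, and handler 3 cross → the upper station.
4. animal 2 crosses ← the lower station.
5. animal 1, animal 2, and animal 3 cross → the upper station.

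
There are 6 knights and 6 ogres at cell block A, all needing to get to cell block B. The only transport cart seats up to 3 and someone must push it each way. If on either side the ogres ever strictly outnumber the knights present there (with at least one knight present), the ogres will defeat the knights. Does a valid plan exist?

No

Following every safe sequence of crossings from the start, the most of the 12 that can be at cell block B as the transport cart arrives there on crossings 1, 3, 5 is 3, 5, 6 respectively; the best ever achieved is 6 of 12.
From crossing 7 on, no configuration arises that was not already reachable earlier: only 17 distinct safe configurations (who is on which side, and where the transport cart is) can ever be reached, none of them has everyone across, and every continuation just revisits them. They are: 0 knights + 0 ogres across (transport cart back at the start); 0 knights + 1 ogre across (transport cart there); 0 knights + 1 ogre across (transport cart back at the start); 0 knights + 2 ogres across (transport cart there); 0 knights + 2 ogres across (transport cart back at the start); 0 knights + 3 ogres across (transport cart there); 0 knights + 3 ogres across (transport cart back at the start); 0 knights + 4 ogres across (transport cart there); 0 knights + 4 ogres across (transport cart back at the start); 0 knights + 5 ogres across (transport cart there); 0 knights + 5 ogres across (transport cart back at the start); 0 knights + 6 ogres across (transport cart there); 1 knight + 1 ogre across (transport cart there); 1 knight + 1 ogre across (transport cart back at the start); 2 knights + 2 ogres across (transport cart there); 2 knights + 2 ogres across (transport cart back at the start); 3 knights + 3 ogres across (transport cart there). So no valid plan exists.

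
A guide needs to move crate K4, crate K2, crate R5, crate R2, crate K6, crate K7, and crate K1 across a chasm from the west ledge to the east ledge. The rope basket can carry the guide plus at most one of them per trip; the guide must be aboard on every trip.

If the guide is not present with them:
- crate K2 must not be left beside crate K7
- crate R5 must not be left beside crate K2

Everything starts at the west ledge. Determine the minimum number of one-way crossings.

Counting alone: the guide can take at most 1 across per trip to the east ledge, so moving all 7 needs at least 7 loaded trips out, with a return between consecutive ones — at least 13 crossings.
The safety rule pushes this higher. Following every safe sequence of crossings, the most of the 7 that can be at the east ledge as the rope basket arrives there on crossing 13 is 6 — never all 7.
So no plan with fewer than 15 crossings exists, and this one achieves 15:
1. Guide goes to the east ledge with crate K2.
2. Guide goes back to the west ledge alone.
3. Guide goes to the east ledge with crate K4.
4. Guide goes back to the west ledge alone.
5. Guide goes to the east ledge with crate R5.
6. Guide goes back to the west ledge with crate K2.
7. Guide goes to the east ledge with crate K7.
8. Guide goes back to the west ledge alone.
9. Guide goes to the east ledge with crate R2.
10. Guide goes back to the west ledge alone.
11. Guide goes to the east ledge with crate K6.
12. Guide goes back to the west ledge alone.
13. Guide goes to the east ledge with crate K1.
14. Guide goes back to the west ledge alone.
15. Guide goes to the east ledge with crate K2.

15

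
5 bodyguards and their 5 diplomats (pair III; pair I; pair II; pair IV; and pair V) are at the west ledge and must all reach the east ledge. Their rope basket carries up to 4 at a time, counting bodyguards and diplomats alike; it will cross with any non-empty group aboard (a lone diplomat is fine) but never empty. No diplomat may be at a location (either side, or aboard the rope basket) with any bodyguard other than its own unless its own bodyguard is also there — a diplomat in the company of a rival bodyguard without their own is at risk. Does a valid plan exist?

1. bodyguard III and diplomat III cross → the east ledge.
2. bodyguard III crosses ← the west ledge.
3. diplomat I, diplomat II, diplomat IV, and diplomat V cross → the east ledge.
4. diplomat III crosses ← the west ledge.
5. bodyguard I, bodyguard II, bodyguard IV, and bodyguard V cross → the east ledge.
6. bodyguard I and diplomat I cross ← the west ledge.
7. bodyguard I, bodyguard III, diplomat I, and diplomat III cross → the east ledge.

Yes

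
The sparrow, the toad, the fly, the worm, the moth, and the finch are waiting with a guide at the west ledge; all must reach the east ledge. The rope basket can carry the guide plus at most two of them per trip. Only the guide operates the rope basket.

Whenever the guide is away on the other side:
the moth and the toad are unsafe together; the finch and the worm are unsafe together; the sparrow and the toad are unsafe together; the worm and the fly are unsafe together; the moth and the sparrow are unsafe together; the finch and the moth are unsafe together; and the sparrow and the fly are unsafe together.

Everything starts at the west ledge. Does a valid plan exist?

Whatever the first load, the items left behind include a forbidden pair without the guide. No opening move is safe, so no plan exists.

No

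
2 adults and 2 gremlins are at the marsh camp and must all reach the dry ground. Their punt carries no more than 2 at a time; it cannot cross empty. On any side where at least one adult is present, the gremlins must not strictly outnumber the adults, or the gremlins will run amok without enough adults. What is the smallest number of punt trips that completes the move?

Counting alone: each trip to the dry ground takes at most 2 across and each return brings at least 1 back, so after t trips out (and t−1 returns) at most 2t − (t−1) of the 4 are across; that first reaches 4 at t = 3, so at least 5 crossings are needed.
The plan below uses exactly 5 crossings, so it is optimal:
1. 2 gremlins → the dry ground.  (the marsh camp: 2A 0G; the dry ground: 0A 2G)
2. 1 gremlin ← the marsh camp.  (the marsh camp: 2A 1G; the dry ground: 0A 1G)
3. 2 adults → the dry ground.  (the marsh camp: 0A 1G; the dry ground: 2A 1G)
4. 1 gremlin ← the marsh camp.  (the marsh camp: 0A 2G; the dry ground: 2A 0G)
5. 2 gremlins → the dry ground.  (the marsh camp: 0A 0G; the dry ground: 2A 2G)

5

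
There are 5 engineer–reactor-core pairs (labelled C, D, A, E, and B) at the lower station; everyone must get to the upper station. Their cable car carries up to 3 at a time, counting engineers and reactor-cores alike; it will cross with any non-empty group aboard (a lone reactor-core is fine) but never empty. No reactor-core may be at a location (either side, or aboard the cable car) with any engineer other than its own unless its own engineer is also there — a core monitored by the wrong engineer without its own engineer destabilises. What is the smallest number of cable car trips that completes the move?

Counting alone: each trip to the upper station takes at most 3 across and each return brings at least 1 back, so after t trips out (and t−1 returns) at most 3t − (t−1) of the 10 are across; that first reaches 10 at t = 5, so at least 9 crossings are needed.
The safety rule pushes this higher. Following every safe sequence of crossings, the most of the 10 that can be at the upper station as the cable car arrives there on crossing 9 is 9 — never all 10.
So no plan with fewer than 11 crossings exists, and this one achieves 11:
1. engineer C and reactor-core C cross → the upper station.
2. engineer C crosses ← the lower station.
3. reactor-core A, reactor-core D, and reactor-core E cross → the upper station.
4. reactor-core C crosses ← the lower station.
5. engineer A, engineer D, and engineer E cross → the upper station.
6. engineer D and reactor-core D cross ← the lower station.
7. engineer B, engineer C, and engineer D cross → the upper station.
8. reactor-core A crosses ← the lower station.
9. reactor-core C and reactor-core D cross → the upper station.
10. reactor-core C crosses ← the lower station.
11. reactor-core A, reactor-core B, and reactor-core C cross → the upper station.

11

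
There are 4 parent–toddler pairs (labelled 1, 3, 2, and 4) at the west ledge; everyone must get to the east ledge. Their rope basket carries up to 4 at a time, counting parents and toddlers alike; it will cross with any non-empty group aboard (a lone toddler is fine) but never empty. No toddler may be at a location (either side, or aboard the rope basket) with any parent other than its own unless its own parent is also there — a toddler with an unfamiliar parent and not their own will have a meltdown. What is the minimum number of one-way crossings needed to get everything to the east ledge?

Counting alone: each trip to the east ledge takes at most 4 across and each return brings at least 1 back, so after t trips out (and t−1 returns) at most 4t − (t−1) of the 8 are across; that first reaches 8 at t = 3, so at least 5 crossings are needed.
The plan below uses exactly 5 crossings, so it is optimal:
1. parent 1 and toddler 1 cross → the east ledge.
2. parent 1 crosses ← the west ledge.
3. parent 1, parent 2, parent 3, and parent 4 cross → the east ledge.
4. toddler 1 crosses ← the west ledge.
5. toddler 1, toddler 2, toddler 3, and toddler 4 cross → the east ledge.

5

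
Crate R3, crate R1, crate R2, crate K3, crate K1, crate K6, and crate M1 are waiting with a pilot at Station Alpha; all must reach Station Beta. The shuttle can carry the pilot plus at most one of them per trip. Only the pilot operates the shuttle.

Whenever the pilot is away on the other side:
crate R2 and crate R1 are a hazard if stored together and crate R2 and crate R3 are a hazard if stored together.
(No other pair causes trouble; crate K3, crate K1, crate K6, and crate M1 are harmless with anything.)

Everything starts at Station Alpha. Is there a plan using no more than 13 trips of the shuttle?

Counting alone: the pilot can take at most 1 across per trip to Station Beta, so moving all 7 needs at least 7 loaded trips out, with a return between consecutive ones — at least 13 crossings.
The safety rule pushes this higher. Following every safe sequence of crossings, the most of the 7 that can be at Station Beta as the shuttle arrives there on crossing 13 is 6 — never all 7.
So the move cannot be finished within 13 crossings. (The shortest complete plan takes 15:)
1. Pilot goes to Station Beta with crate R2.
2. Pilot goes back to Station Alpha alone.
3. Pilot goes to Station Beta with crate R3.
4. Pilot goes back to Station Alpha with crate R2.
5. Pilot goes to Station Beta with crate R1.
6. Pilot goes back to Station Alpha alone.
7. Pilot goes to Station Beta with crate K3.
8. Pilot goes back to Station Alpha alone.
9. Pilot goes to Station Beta with crate K1.
10. Pilot goes back to Station Alpha alone.
11. Pilot goes to Station Beta with crate K6.
12. Pilot goes back to Station Alpha alone.
13. Pilot goes to Station Beta with crate M1.
14. Pilot goes back to Station Alpha alone.
15. Pilot goes to Station Beta with crate R2.

No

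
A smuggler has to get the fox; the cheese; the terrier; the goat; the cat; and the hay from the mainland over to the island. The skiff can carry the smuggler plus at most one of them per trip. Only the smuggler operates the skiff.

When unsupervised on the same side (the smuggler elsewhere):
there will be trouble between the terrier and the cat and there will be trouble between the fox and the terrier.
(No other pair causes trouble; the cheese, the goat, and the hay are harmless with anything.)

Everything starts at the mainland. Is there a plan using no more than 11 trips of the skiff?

No

Counting alone: the smuggler can take at most 1 across per trip to the island, so moving all 6 needs at least 6 loaded trips out, with a return between consecutive ones — at least 11 crossings.
The safety rule pushes this higher. Following every safe sequence of crossings, the most of the 6 that can be at the island as the skiff arrives there on crossing 11 is 5 — never all 6.
So the move cannot be finished within 11 crossings. (The shortest complete plan takes 13:)
1. Smuggler goes to the island with the terrier.
2. Smuggler goes back to the mainland alone.
3. Smuggler goes to the island with the fox.
4. Smuggler goes back to the mainland with the terrier.
5. Smuggler goes to the island with the cat.
6. Smuggler goes back to the mainland alone.
7. Smuggler goes to the island with the cheese.
8. Smuggler goes back to the mainland alone.
9. Smuggler goes to the island with the goat.
10. Smuggler goes back to the mainland alone.
11. Smuggler goes to the island with the hay.
12. Smuggler goes back to the mainland alone.
13. Smuggler goes to the island with the terrier.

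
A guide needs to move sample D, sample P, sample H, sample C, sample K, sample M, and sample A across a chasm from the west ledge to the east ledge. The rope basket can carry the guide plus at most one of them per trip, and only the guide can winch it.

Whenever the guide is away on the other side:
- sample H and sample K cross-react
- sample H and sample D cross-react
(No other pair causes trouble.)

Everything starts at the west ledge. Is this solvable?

Yes

1. Guide goes to the east ledge with sample H.
2. Guide goes back to the west ledge alone.
3. Guide goes to the east ledge with sample D.
4. Guide goes back to the west ledge with sample H.
5. Guide goes to the east ledge with sample K.
6. Guide goes back to the west ledge alone.
7. Guide goes to the east ledge with sample P.
8. Guide goes back to the west ledge alone.
9. Guide goes to the east ledge with sample C.
10. Guide goes back to the west ledge alone.
11. Guide goes to the east ledge with sample M.
12. Guide goes back to the west ledge alone.
13. Guide goes to the east ledge with sample A.
14. Guide goes back to the west ledge alone.
15. Guide goes to the east ledge with sample H.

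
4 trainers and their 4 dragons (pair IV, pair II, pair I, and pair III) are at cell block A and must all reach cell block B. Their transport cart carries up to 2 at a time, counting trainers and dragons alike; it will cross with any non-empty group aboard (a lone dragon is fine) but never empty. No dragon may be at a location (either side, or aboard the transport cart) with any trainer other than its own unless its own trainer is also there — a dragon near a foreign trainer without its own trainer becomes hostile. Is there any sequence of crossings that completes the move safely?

No

Following every safe sequence of crossings from the start, the most of the 8 that can be at cell block B as the transport cart arrives there on crossings 1, 3, 5 is 2, 3, 4 respectively; the best ever achieved is 4 of 8.
From crossing 7 on, no configuration arises that was not already reachable earlier: only 44 distinct safe configurations (who is on which side, and where the transport cart is) can ever be reached, none of them has everyone across, and every continuation just revisits them. So no valid plan exists.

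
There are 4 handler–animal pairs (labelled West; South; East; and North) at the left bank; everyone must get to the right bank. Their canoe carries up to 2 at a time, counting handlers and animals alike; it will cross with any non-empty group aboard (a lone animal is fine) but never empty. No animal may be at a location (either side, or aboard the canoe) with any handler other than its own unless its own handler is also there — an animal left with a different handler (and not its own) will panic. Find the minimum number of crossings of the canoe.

Following every safe sequence of crossings from the start, the most of the 8 that can be at the right bank as the canoe arrives there on crossings 1, 3, 5 is 2, 3, 4 respectively; the best ever achieved is 4 of 8.
From crossing 7 on, no configuration arises that was not already reachable earlier: only 44 distinct safe configurations (who is on which side, and where the canoe is) can ever be reached, none of them has everyone across, and every continuation just revisits them. So no valid plan exists.

impossible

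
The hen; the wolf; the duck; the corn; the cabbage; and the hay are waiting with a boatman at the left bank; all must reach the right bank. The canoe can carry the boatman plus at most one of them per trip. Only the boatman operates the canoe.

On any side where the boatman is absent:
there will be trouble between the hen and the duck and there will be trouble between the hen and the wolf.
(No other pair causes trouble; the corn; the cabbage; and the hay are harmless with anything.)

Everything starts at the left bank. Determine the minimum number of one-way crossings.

13

Counting alone: the boatman can take at most 1 across per trip to the right bank, so moving all 6 needs at least 6 loaded trips out, with a return between consecutive ones — at least 11 crossings.
The safety rule pushes this higher. Following every safe sequence of crossings, the most of the 6 that can be at the right bank as the canoe arrives there on crossing 11 is 5 — never all 6.
So no plan with fewer than 13 crossings exists, and this one achieves 13:
1. Boatman goes to the right bank with the hen.  [the left bank: the cabbage, the corn, the duck, the hay, the wolf | the right bank: the hen]
2. Boatman goes back to the left bank alone.  [the left bank: the cabbage, the corn, the duck, the hay, the wolf | the right bank: the hen]
3. Boatman goes to the right bank with the wolf.  [the left bank: the cabbage, the corn, the duck, the hay | the right bank: the hen, the wolf]
4. Boatman goes back to the left bank with the hen.  [the left bank: the cabbage, the corn, the duck, the hay, the hen | the right bank: the wolf]
5. Boatman goes to the right bank with the duck.  [the left bank: the cabbage, the corn, the hay, the hen | the right bank: the duck, the wolf]
6. Boatman goes back to the left bank alone.  [the left bank: the cabbage, the corn, the hay, the hen | the right bank: the duck, the wolf]
7. Boatman goes to the right bank with the corn.  [the left bank: the cabbage, the hay, the hen | the right bank: the corn, the duck, the wolf]
8. Boatman goes back to the left bank alone.  [the left bank: the cabbage, the hay, the hen | the right bank: the corn, the duck, the wolf]
9. Boatman goes to the right bank with the cabbage.  [the left bank: the hay, the hen | the right bank: the cabbage, the corn, the duck, the wolf]
10. Boatman goes back to the left bank alone.  [the left bank: the hay, the hen | the right bank: the cabbage, the corn, the duck, the wolf]
11. Boatman goes to the right bank with the hay.  [the left bank: the hen | the right bank: the cabbage, the corn, the duck, the hay, the wolf]
12. Boatman goes back to the left bank alone.  [the left bank: the hen | the right bank: the cabbage, the corn, the duck, the hay, the wolf]
13. Boatman goes to the right bank with the hen.  [the left bank: — | the right bank: the cabbage, the corn, the duck, the hay, the hen, the wolf]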